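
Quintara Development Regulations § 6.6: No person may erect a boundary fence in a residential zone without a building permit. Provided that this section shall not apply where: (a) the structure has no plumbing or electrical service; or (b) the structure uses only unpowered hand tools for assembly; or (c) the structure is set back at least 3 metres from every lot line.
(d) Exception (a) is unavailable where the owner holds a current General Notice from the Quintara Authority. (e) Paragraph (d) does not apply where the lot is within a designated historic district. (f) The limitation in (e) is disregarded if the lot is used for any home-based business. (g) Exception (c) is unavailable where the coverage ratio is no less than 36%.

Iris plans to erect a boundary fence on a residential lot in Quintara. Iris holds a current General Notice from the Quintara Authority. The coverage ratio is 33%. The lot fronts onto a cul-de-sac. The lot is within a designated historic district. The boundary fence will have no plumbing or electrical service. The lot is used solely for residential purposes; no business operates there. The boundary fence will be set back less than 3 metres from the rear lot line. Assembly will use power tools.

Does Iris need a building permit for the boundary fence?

No — exception (a) applies; Iris does not need a building permit.

Exception (a) is satisfied on its face — there is no plumbing or electrical service. Applying paragraphs (d)–(f): (d) would limit (a) — a current General Notice is held — but (e) sets (d) aside: (e) operates against (d): the lot is in a historic district. (f), which would lift (e), is inapplicable — the lot is solely residential. So (a) applies.
Exception (b) fails — assembly uses power tools.
Exception (c) requires that the structure is set back at least 3 metres from every lot line; but the rear setback is under 3 m, so (c) is unavailable.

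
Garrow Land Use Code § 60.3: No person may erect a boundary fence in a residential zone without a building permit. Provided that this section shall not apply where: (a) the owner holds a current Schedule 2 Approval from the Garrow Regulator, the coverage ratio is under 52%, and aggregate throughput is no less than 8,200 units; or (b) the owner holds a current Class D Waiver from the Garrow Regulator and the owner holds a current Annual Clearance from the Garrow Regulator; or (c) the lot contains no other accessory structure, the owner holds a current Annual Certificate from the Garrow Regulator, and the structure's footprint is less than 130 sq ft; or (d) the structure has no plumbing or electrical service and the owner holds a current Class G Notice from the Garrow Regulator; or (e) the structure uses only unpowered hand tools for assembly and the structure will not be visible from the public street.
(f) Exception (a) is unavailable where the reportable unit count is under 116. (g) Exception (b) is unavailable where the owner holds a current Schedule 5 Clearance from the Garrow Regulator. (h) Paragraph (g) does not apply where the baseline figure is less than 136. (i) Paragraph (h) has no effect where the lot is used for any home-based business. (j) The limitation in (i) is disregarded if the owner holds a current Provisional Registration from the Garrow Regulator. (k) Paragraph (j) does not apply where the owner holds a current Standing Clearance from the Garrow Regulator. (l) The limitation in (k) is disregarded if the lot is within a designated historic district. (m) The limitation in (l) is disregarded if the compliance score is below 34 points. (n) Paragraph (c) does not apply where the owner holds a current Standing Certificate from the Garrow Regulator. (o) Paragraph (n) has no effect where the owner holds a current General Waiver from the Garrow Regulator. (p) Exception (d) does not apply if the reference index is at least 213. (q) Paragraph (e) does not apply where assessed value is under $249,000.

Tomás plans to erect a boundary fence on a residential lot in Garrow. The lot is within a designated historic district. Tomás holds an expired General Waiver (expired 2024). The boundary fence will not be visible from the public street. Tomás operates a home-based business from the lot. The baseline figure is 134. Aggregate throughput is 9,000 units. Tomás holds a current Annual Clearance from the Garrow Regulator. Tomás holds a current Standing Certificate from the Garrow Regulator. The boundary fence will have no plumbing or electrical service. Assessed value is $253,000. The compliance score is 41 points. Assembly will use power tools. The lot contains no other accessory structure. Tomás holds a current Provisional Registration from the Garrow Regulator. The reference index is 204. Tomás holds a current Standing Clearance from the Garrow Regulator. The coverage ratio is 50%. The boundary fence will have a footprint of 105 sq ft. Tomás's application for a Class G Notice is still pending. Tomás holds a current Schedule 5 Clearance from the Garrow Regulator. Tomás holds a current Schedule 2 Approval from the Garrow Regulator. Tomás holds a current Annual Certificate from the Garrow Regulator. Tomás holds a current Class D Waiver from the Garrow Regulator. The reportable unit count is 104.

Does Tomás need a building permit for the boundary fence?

No — exception (b) applies; Tomás does not need a building permit.

Exception (a) is satisfied on its face — a current Schedule 2 Approval is held; the coverage ratio is 50%, under the 52% limit; aggregate throughput is 9,000 units, meeting the 8,200 units threshold. Turning to paragraph (f): (f) operates against (a): the reportable unit count is 104, under the 116 limit. Exception (a) does not apply.
All of (b)'s requirements are met (a current Class D Waiver is held; a current Annual Clearance is held). Considering the limiting provisions: (g) is engaged (a current Schedule 5 Clearance is held), but is displaced by (h): (h) is engaged — the baseline figure is 134, less than the 136 limit. (i) is engaged (a home-based business operates on the lot), but is itself disapplied by (j): (j) operates against (i): a current Provisional Registration is held. (k) is triggered (a current Standing Clearance is held), but is itself disapplied by (l): (l) is triggered — the lot is in a historic district. (m) is not engaged (the compliance score is 41 points, not below 34 points), so (l) stands. So (b) applies.
Exception (c)'s conditions are all satisfied: the lot has no other accessory structure; a current Annual Certificate is held; the structure's footprint is 105 sq ft, less than the 130 sq ft limit. Turning to paragraphs (n)–(o): (n) is triggered — a current Standing Certificate is held. (o) is not triggered (the General Waiver is not current), so (n) stands. (c) is therefore removed.
Exception (d) fails — no current Class G Notice is held.
Exception (e) requires that the structure uses only unpowered hand tools for assembly; but assembly uses power tools, so (e) is unavailable.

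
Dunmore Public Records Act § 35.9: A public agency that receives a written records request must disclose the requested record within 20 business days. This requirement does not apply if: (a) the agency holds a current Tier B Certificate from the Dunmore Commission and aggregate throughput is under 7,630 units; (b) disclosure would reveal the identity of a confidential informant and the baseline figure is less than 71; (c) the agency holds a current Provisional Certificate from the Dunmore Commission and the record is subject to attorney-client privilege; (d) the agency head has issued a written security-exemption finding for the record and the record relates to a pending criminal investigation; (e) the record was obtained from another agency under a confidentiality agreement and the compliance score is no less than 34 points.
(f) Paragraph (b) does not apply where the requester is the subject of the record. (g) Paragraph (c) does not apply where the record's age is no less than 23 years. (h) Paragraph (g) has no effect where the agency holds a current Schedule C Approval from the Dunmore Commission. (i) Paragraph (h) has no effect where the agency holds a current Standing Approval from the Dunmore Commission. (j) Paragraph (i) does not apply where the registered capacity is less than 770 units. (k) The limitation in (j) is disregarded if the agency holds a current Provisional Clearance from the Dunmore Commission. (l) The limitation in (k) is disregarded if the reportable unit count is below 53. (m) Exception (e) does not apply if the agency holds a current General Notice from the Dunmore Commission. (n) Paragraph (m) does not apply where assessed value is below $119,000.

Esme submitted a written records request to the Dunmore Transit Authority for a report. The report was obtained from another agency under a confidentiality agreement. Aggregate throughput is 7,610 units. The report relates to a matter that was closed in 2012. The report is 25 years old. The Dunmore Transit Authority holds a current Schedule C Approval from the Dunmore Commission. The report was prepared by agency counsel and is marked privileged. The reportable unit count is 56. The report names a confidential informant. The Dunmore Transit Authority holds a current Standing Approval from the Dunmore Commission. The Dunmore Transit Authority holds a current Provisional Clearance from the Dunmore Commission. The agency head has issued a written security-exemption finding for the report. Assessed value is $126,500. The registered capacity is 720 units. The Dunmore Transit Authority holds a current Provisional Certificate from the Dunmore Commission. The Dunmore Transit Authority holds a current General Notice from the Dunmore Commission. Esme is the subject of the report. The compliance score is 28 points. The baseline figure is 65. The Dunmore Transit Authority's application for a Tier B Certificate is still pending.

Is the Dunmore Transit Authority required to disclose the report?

Exception (a) requires that the agency holds a current Tier B Certificate from the Dunmore Commission; but the Tier B Certificate is not current, so (a) is unavailable.
Exception (b)'s conditions are all satisfied: the report names a confidential informant; the baseline figure is 65, less than the 71 limit. Turning to paragraph (f): (f) is triggered — Esme is the subject of the report. So (b) is unavailable.
Exception (c)'s conditions are all satisfied: a current Provisional Certificate is held; the report is privileged. But applying paragraphs (g)–(l): (g) applies — the record's age is 25 years, meeting the 23 years threshold. (h) operates (a current Schedule C Approval is held), but yields to (i): (i) operates against (h): a current Standing Approval is held. (j) would limit (i) — the registered capacity is 720 units, less than the 770 units limit — but (k) sets (j) aside: (k) operates against (j): a current Provisional Clearance is held. (l), which would lift (k), does not operate here — the reportable unit count is 56, not below 53. Exception (c) does not apply.
Exception (d) requires that the record relates to a pending criminal investigation; but the report relates to a closed matter, so (d) is unavailable.
Exception (e) requires that the compliance score is no less than 34 points; but the compliance score is 28 points, short of 34 points, so (e) is unavailable.
None of the exceptions is available; § 35.9 applies in full.

Yes — the Dunmore Transit Authority must disclose the report.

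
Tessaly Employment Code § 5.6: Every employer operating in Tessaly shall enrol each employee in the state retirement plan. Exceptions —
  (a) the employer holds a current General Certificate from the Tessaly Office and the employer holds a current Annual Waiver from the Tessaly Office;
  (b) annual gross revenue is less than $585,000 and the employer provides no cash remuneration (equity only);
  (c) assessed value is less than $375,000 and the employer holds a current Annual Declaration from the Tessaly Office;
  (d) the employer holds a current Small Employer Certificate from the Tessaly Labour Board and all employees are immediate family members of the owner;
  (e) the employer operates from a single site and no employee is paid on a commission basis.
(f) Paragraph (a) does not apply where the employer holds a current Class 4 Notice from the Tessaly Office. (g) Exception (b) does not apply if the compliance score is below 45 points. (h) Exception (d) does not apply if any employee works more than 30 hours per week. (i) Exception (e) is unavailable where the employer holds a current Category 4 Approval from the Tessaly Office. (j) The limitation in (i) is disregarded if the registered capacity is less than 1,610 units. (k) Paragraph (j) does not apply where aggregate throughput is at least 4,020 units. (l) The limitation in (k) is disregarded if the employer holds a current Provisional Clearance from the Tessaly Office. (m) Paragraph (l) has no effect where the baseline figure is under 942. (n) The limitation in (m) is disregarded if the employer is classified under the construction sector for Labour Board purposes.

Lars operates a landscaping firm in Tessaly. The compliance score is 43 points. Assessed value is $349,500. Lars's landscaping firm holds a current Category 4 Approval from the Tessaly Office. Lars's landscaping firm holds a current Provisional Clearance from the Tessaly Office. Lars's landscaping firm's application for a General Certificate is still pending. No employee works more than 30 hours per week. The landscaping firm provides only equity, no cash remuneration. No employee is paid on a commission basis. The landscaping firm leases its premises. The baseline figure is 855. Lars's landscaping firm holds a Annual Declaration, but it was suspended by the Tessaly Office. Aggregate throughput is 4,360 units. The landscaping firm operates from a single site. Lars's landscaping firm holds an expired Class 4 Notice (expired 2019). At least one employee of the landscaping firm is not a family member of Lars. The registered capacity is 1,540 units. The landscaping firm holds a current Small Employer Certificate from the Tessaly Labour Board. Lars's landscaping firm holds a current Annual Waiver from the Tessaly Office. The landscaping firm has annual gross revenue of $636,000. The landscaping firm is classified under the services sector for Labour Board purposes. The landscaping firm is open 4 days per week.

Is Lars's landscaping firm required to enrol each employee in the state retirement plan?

Exception (a) requires that the employer holds a current General Certificate from the Tessaly Office; but the General Certificate is not current, so (a) is unavailable.
Exception (b) requires that annual gross revenue is less than $585,000; but annual gross revenue is $636,000, not less than $585,000, so (b) is unavailable.
Exception (c) does not apply: no current Annual Declaration is held.
Exception (d) does not apply: at least one employee is not a family member.
Exception (e): the employer operates from a single site; no employee is paid on commission — every condition holds. However, paragraphs (i)–(n) must be considered: (i) operates against (e): a current Category 4 Approval is held. (j) operates (the registered capacity is 1,540 units, less than the 1,610 units limit), but is set aside by (k): (k) operates — aggregate throughput is 4,360 units, meeting the 4,020 units threshold. (l) would limit (k) — a current Provisional Clearance is held — but (m) sets (l) aside: (m) operates against (l): the baseline figure is 855, under the 942 limit. (n), which would lift (m), does not operate here — the landscaping firm is classified under the services sector. Exception (e) does not apply.
No exception displaces § 5.6.

Yes — Lars's landscaping firm must enrol each employee in the state retirement plan.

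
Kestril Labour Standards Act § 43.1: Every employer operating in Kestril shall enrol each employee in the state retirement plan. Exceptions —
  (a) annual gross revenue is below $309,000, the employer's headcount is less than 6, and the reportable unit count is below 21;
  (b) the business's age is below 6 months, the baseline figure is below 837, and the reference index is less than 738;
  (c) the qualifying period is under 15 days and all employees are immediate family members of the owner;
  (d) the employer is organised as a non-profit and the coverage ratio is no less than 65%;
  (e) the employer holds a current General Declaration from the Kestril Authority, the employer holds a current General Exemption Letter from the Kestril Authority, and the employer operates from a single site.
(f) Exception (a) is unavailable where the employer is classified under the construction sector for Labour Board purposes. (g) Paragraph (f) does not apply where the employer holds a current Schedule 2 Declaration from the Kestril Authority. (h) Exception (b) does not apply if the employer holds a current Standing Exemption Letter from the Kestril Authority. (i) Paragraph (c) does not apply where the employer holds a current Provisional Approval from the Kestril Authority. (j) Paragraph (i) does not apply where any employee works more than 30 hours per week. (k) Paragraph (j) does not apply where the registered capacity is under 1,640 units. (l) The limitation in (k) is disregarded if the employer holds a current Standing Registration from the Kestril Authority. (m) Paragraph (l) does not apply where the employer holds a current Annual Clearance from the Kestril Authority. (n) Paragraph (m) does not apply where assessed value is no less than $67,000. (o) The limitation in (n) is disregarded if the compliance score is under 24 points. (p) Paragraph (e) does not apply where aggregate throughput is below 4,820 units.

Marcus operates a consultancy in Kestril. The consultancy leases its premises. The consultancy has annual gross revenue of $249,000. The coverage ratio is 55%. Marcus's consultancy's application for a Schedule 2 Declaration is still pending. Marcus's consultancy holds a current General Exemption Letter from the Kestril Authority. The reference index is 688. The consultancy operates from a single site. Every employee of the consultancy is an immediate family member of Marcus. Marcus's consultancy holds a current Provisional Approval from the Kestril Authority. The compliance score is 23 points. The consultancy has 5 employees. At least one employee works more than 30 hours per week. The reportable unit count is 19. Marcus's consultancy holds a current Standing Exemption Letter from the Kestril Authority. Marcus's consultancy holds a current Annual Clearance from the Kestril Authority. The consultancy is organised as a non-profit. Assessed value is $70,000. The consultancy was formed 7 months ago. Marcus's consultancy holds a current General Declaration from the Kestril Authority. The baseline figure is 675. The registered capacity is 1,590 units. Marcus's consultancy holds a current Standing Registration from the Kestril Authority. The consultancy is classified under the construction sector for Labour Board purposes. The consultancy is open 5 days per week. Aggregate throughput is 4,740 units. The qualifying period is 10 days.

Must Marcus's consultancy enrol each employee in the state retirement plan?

Yes — Marcus's consultancy must enrol each employee in the state retirement plan.

Exception (a)'s conditions are all satisfied: annual gross revenue is $249,000, below the $309,000 limit; the employer's headcount is 5, less than the 6 limit; the reportable unit count is 19, below the 21 limit. Turning to paragraphs (f)–(g): (f) applies — the consultancy is classified under the construction sector. (g), which would lift (f), is not engaged — no current Schedule 2 Declaration is held. So (a) is unavailable.
Exception (b) fails — the business's age is 7 months, not below 6 months.
Exception (c) is satisfied on its face — the qualifying period is 10 days, under the 15 days limit; every employee is an immediate family member. However, paragraphs (i)–(o) must be considered: (i) applies — a current Provisional Approval is held. (j) operates (at least one employee exceeds 30 hours/week), but is overridden by (k): (k) operates against (j): the registered capacity is 1,590 units, under the 1,640 units limit. (l) would limit (k) — a current Standing Registration is held — but (m) sets (l) aside: (m) operates against (l): a current Annual Clearance is held. (n) applies (assessed value is $70,000, meeting the $67,000 threshold), but is itself disapplied by (o): (o) is engaged — the compliance score is 23 points, under the 24 points limit. (c) is therefore removed.
Exception (d) requires that the coverage ratio is no less than 65%; but the coverage ratio is 55%, short of 65%, so (d) is unavailable.
Exception (e): a current General Declaration is held; a current General Exemption Letter is held; the employer operates from a single site — every condition holds. But: (p) is engaged — aggregate throughput is 4,740 units, below the 4,820 units limit. (e) is therefore removed.
Every exception is unavailable, so the rule governs.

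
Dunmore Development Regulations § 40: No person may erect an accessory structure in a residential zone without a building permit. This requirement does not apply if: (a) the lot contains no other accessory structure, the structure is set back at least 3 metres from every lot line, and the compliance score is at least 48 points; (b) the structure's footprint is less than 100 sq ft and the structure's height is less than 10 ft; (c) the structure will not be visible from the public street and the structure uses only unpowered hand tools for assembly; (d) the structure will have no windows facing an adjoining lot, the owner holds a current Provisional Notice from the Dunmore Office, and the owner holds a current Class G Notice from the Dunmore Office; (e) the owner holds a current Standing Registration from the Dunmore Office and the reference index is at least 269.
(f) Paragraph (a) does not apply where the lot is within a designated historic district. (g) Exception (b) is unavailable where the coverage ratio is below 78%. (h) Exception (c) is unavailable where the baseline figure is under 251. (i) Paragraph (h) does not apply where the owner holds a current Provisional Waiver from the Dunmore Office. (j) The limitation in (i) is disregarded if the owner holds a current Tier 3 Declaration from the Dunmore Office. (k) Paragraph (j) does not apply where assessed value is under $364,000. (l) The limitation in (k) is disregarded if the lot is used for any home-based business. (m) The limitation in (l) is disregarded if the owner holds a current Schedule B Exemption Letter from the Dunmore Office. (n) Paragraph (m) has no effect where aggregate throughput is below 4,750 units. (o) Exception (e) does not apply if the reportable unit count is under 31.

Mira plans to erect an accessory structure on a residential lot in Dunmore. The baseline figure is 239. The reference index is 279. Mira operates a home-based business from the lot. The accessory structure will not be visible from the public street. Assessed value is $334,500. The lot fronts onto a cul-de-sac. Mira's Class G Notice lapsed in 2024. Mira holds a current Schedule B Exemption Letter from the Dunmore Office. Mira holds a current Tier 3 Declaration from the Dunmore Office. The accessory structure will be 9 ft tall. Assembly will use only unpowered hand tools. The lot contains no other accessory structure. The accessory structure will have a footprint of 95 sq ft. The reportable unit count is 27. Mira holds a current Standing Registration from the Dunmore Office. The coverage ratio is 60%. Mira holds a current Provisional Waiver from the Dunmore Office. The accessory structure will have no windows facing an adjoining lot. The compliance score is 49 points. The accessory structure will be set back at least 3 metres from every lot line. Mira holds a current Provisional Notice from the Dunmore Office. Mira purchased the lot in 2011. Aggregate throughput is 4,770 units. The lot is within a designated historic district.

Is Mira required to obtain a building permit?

Exception (a)'s conditions are all satisfied: the lot has no other accessory structure; the setback is at least 3 m on every side; the compliance score is 49 points, meeting the 48 points threshold. But: (f) operates against (a): the lot is in a historic district. So (a) is unavailable.
All of (b)'s requirements are met (the structure's footprint is 95 sq ft, less than the 100 sq ft limit; the structure's height is 9 ft, less than the 10 ft limit). But applying paragraph (g): (g) applies — the coverage ratio is 60%, below the 78% limit. (b) is therefore removed.
Exception (c): the structure will not be visible from the street; assembly uses only hand tools — every condition holds. Considering the limiting provisions: (h) applies (the baseline figure is 239, under the 251 limit), but is overridden by (i): (i) operates — a current Provisional Waiver is held. (j) applies (a current Tier 3 Declaration is held), but is set aside by (k): (k) is triggered — assessed value is $334,500, under the $364,000 limit. (l) would limit (k) — a home-based business operates on the lot — but (m) sets (l) aside: (m) is engaged — a current Schedule B Exemption Letter is held. (n) is not triggered (aggregate throughput is 4,770 units, not below 4,750 units), so (m) stands. Exception (c) stands.
Exception (d) fails — no current Class G Notice is held.
All of (e)'s requirements are met (a current Standing Registration is held; the reference index is 279, meeting the 269 threshold). But: (o) operates against (e): the reportable unit count is 27, under the 31 limit. So (e) is unavailable.

No — exception (c) applies; Mira does not need a building permit.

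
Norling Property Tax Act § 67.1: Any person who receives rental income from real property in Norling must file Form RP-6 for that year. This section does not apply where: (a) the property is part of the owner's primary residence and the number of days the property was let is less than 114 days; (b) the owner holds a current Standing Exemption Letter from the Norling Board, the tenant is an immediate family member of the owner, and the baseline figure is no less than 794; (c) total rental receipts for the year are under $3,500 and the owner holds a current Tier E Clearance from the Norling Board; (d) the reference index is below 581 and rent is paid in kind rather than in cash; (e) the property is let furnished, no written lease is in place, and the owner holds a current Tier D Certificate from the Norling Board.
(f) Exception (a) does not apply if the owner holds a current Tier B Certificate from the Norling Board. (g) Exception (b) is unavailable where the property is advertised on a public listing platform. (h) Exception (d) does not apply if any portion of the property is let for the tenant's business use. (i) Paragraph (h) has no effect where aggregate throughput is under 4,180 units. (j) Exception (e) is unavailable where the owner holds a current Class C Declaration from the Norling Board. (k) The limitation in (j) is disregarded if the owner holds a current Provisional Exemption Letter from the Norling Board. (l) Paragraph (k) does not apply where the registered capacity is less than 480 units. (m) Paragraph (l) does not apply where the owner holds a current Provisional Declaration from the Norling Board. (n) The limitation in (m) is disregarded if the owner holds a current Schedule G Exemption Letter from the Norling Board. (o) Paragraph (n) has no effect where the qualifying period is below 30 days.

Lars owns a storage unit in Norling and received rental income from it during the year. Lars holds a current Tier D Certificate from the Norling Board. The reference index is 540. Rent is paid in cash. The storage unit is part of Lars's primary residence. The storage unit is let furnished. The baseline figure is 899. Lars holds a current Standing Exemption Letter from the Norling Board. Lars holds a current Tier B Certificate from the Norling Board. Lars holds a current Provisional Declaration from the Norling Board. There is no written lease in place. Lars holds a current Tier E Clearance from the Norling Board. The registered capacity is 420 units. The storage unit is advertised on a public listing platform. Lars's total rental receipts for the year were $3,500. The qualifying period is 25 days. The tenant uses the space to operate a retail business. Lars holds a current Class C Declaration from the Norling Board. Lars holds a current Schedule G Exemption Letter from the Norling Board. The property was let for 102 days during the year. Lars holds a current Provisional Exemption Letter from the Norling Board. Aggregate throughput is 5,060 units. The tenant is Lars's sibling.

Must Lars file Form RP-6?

No — exception (e) applies; Lars is not required to file Form RP-6.

Exception (a) is satisfied on its face — the storage unit is part of the primary residence; the number of days the property was let is 102 days, less than the 114 days limit. But applying paragraph (f): (f) operates against (a): a current Tier B Certificate is held. Exception (a) does not apply.
All of (b)'s requirements are met (a current Standing Exemption Letter is held; the tenant is an immediate family member; the baseline figure is 899, meeting the 794 threshold). Turning to paragraph (g): (g) operates — the property is publicly advertised. (b) is therefore removed.
Exception (c) does not apply: total rental receipts for the year are $3,500, not under $3,500.
Exception (d) fails — rent is paid in cash.
Exception (e) is satisfied on its face — the property is let furnished; there is no written lease; a current Tier D Certificate is held. As to paragraphs (j)–(o): (j) operates (a current Class C Declaration is held), but is set aside by (k): (k) operates against (j): a current Provisional Exemption Letter is held. (l) is triggered (the registered capacity is 420 units, less than the 480 units limit), but is displaced by (m): (m) is engaged — a current Provisional Declaration is held. (n) would limit (m) — a current Schedule G Exemption Letter is held — but (o) sets (n) aside: (o) applies — the qualifying period is 25 days, below the 30 days limit. So (e) applies.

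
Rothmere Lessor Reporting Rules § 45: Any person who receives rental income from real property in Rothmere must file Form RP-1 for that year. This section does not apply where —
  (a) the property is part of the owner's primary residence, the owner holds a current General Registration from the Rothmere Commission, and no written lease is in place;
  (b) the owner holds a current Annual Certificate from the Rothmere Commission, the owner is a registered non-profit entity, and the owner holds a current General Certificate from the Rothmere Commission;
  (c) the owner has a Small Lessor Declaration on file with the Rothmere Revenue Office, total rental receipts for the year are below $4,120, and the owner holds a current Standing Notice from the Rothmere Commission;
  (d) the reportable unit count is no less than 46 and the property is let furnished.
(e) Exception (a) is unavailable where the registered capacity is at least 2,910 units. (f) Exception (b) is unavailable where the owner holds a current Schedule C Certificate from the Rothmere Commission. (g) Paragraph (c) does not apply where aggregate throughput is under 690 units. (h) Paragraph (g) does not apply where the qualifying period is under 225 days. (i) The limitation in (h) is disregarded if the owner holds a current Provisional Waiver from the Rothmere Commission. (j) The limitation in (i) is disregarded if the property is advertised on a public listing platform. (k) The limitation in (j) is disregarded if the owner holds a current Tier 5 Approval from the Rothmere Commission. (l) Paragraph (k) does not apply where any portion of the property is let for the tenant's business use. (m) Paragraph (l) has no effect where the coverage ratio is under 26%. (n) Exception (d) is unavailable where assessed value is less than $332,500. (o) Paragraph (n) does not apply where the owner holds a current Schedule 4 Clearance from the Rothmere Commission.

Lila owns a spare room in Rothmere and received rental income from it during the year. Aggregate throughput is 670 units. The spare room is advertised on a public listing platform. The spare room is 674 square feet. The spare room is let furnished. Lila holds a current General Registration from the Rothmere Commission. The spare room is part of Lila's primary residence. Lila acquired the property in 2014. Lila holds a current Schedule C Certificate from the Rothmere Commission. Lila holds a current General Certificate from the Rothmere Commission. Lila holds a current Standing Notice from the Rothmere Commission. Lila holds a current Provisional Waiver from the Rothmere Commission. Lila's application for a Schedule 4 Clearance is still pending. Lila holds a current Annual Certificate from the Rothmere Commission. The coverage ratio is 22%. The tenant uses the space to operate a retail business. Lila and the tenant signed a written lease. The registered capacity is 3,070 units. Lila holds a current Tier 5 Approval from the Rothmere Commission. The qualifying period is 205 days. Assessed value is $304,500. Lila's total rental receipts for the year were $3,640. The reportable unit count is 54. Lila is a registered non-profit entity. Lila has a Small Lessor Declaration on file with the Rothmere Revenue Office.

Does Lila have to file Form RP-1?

Exception (a) does not apply: a written lease is in place.
All of (b)'s requirements are met (a current Annual Certificate is held; Lila is a registered non-profit; a current General Certificate is held). Turning to paragraph (f): (f) operates against (b): a current Schedule C Certificate is held. (b) is therefore removed.
Exception (c)'s conditions are all satisfied: a Small Lessor Declaration is on file; total rental receipts for the year are $3,640, below the $4,120 limit; a current Standing Notice is held. However, paragraphs (g)–(m) must be considered: (g) operates against (c): aggregate throughput is 670 units, under the 690 units limit. (h) is triggered (the qualifying period is 205 days, under the 225 days limit), but yields to (i): (i) operates against (h): a current Provisional Waiver is held. (j) operates (the property is publicly advertised), but is set aside by (k): (k) operates — a current Tier 5 Approval is held. (l) would limit (k) — the space is let for business use — but (m) sets (l) aside: (m) is triggered — the coverage ratio is 22%, under the 26% limit. So (c) is unavailable.
Exception (d) is satisfied on its face — the reportable unit count is 54, meeting the 46 threshold; the property is let furnished. Turning to paragraphs (n)–(o): (n) operates against (d): assessed value is $304,500, less than the $332,500 limit. (o), which would lift (n), is inapplicable — no current Schedule 4 Clearance is held. So (d) is unavailable.
Every exception is unavailable, so the rule governs.

Yes — Lila must file Form RP-1.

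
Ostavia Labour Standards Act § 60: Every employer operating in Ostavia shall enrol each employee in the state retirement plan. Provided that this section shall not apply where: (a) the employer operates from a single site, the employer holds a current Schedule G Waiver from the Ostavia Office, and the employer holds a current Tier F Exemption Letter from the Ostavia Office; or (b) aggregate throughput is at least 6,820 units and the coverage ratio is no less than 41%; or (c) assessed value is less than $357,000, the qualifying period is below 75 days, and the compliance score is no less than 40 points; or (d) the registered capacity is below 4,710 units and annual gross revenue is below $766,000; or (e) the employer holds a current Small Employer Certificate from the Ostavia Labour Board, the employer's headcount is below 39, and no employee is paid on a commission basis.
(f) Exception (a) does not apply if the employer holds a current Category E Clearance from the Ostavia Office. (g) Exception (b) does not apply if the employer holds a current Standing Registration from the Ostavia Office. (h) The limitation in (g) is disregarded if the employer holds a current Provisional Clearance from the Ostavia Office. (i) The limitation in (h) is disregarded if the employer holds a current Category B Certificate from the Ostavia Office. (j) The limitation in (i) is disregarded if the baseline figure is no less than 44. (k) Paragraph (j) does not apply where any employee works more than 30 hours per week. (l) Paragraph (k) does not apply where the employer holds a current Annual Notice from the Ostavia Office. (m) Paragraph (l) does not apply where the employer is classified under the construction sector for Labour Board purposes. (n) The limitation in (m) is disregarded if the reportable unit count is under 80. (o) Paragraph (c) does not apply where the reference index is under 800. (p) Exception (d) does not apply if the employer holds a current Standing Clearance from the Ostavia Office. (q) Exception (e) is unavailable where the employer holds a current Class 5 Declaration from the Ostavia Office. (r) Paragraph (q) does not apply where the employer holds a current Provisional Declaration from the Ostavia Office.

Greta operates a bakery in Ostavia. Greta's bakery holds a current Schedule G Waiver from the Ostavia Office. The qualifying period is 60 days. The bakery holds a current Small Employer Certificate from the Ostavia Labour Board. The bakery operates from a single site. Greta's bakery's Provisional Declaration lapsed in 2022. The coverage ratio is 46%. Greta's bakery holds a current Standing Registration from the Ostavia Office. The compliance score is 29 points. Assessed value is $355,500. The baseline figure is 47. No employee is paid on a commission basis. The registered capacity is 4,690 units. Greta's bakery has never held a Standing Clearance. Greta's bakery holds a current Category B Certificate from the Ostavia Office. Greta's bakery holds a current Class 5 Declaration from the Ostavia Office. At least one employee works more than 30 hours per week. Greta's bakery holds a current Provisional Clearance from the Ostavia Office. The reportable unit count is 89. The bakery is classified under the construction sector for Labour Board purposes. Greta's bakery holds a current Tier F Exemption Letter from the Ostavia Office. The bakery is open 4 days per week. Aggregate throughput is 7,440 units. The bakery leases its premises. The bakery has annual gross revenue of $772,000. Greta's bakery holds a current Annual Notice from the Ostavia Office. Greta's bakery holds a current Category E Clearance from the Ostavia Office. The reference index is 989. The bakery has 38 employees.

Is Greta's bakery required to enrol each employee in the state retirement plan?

Exception (a) is satisfied on its face — the employer operates from a single site; a current Schedule G Waiver is held; a current Tier F Exemption Letter is held. However, paragraph (f) must be considered: (f) applies — a current Category E Clearance is held. (a) is therefore removed.
Exception (b) is satisfied on its face — aggregate throughput is 7,440 units, meeting the 6,820 units threshold; the coverage ratio is 46%, meeting the 41% threshold. Turning to paragraphs (g)–(n): (g) operates — a current Standing Registration is held. (h) would limit (g) — a current Provisional Clearance is held — but (i) sets (h) aside: (i) is triggered — a current Category B Certificate is held. (j) is engaged (the baseline figure is 47, meeting the 44 threshold), but is overridden by (k): (k) is engaged — at least one employee exceeds 30 hours/week. (l) is engaged (a current Annual Notice is held), but is displaced by (m): (m) operates — the bakery is classified under the construction sector. (n), which would lift (m), is inapplicable — the reportable unit count is 89, not under 80. (b) is therefore removed.
Exception (c) fails — the compliance score is 29 points, short of 40 points.
Exception (d) fails — annual gross revenue is $772,000, not below $766,000.
Exception (e) is satisfied on its face — a current Small Employer Certificate is held; the employer's headcount is 38, below the 39 limit; no employee is paid on commission. But applying paragraphs (q)–(r): (q) operates against (e): a current Class 5 Declaration is held. (r) does not operate here (the Provisional Declaration is not current), so (q) stands. Exception (e) does not apply.
No exception is made out. Greta's bakery falls within the general rule.

Yes — Greta's bakery must enrol each employee in the state retirement plan.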